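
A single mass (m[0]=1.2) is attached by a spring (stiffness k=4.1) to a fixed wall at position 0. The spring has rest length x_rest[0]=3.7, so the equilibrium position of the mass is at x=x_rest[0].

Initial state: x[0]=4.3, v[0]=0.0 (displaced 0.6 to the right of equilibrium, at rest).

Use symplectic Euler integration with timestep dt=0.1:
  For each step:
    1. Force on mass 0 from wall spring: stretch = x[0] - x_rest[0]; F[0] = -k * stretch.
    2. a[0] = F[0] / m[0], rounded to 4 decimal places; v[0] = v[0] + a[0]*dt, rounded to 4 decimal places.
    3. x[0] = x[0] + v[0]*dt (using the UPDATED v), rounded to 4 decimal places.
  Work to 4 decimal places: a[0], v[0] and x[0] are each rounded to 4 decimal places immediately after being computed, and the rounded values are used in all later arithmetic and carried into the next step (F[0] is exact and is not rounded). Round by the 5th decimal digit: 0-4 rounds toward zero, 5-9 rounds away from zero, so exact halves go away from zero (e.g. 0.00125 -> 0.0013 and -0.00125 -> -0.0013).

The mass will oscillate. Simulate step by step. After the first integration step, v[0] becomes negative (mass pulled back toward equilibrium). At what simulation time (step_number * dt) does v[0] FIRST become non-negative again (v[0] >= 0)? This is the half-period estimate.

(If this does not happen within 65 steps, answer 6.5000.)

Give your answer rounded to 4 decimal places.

Answer: 1.7000

Derivation:
Step 0: x=[4.3000] v=[0.0000]
Step 1: x=[4.2795] v=[-0.2050]
Step 2: x=[4.2392] v=[-0.4030]
Step 3: x=[4.1805] v=[-0.5872]
Step 4: x=[4.1054] v=[-0.7514]
Step 5: x=[4.0164] v=[-0.8899]
Step 6: x=[3.9166] v=[-0.9980]
Step 7: x=[3.8094] v=[-1.0720]
Step 8: x=[3.6985] v=[-1.1094]
Step 9: x=[3.5876] v=[-1.1089]
Step 10: x=[3.4806] v=[-1.0705]
Step 11: x=[3.3811] v=[-0.9955]
Step 12: x=[3.2925] v=[-0.8865]
Step 13: x=[3.2178] v=[-0.7473]
Step 14: x=[3.1595] v=[-0.5826]
Step 15: x=[3.1197] v=[-0.3979]
Step 16: x=[3.0997] v=[-0.1996]
Step 17: x=[3.1003] v=[0.0055]
First v>=0 after going negative at step 17, time=1.7000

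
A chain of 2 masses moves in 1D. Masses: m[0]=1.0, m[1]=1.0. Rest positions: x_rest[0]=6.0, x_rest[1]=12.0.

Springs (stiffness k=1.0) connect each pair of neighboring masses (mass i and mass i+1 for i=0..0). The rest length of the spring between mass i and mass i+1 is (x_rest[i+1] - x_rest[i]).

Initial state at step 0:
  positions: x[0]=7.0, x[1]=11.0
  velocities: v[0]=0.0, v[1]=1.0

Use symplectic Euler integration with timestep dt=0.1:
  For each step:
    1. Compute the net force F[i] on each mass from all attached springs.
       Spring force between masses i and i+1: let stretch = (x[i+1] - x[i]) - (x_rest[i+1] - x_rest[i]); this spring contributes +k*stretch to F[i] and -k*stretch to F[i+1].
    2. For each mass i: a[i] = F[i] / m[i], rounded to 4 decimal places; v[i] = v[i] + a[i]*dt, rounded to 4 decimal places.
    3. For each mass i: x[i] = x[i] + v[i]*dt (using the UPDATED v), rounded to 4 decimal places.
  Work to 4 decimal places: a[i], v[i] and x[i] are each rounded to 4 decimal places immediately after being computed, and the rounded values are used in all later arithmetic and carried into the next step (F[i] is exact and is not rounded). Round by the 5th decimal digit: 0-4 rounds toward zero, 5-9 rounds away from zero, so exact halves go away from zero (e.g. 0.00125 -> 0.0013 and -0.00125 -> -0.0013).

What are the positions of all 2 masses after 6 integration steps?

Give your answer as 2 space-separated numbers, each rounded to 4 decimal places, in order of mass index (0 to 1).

Step 0: x=[7.0000 11.0000] v=[0.0000 1.0000]
Step 1: x=[6.9800 11.1200] v=[-0.2000 1.2000]
Step 2: x=[6.9414 11.2586] v=[-0.3860 1.3860]
Step 3: x=[6.8860 11.4140] v=[-0.5543 1.5543]
Step 4: x=[6.8159 11.5842] v=[-0.7015 1.7015]
Step 5: x=[6.7334 11.7667] v=[-0.8247 1.8247]
Step 6: x=[6.6413 11.9588] v=[-0.9214 1.9214]

Answer: 6.6413 11.9588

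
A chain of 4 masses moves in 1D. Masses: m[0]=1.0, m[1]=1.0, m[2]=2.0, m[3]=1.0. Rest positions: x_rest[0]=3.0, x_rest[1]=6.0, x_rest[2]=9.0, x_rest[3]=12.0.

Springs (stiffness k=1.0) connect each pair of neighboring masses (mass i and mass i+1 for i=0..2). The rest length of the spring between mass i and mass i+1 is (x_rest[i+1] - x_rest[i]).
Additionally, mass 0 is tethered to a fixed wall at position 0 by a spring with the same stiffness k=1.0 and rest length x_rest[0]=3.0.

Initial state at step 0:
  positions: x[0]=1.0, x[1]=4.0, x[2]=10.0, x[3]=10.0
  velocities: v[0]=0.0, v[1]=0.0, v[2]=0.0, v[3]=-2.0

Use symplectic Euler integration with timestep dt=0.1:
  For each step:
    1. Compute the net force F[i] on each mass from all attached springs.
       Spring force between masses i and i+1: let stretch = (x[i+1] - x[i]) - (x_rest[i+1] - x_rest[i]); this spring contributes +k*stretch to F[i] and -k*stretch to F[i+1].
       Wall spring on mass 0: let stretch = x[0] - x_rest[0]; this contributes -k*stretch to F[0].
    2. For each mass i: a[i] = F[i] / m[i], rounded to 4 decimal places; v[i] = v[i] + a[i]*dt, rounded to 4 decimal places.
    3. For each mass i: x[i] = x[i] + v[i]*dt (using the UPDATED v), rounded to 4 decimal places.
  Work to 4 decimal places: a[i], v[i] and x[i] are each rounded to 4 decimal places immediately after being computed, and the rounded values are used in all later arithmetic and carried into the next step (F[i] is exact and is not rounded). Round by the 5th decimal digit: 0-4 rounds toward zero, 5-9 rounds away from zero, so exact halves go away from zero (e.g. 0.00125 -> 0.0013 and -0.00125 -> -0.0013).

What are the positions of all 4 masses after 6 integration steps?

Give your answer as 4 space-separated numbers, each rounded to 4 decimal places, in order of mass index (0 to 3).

Step 0: x=[1.0000 4.0000 10.0000 10.0000] v=[0.0000 0.0000 0.0000 -2.0000]
Step 1: x=[1.0200 4.0300 9.9700 9.8300] v=[0.2000 0.3000 -0.3000 -1.7000]
Step 2: x=[1.0599 4.0893 9.9096 9.6914] v=[0.3990 0.5930 -0.6040 -1.3860]
Step 3: x=[1.1195 4.1765 9.8190 9.5850] v=[0.5960 0.8721 -0.9059 -1.0642]
Step 4: x=[1.1985 4.2896 9.6990 9.5109] v=[0.7898 1.1307 -1.1997 -0.7408]
Step 5: x=[1.2964 4.4259 9.5510 9.4687] v=[0.9791 1.3625 -1.4796 -0.4220]
Step 6: x=[1.4126 4.5821 9.3770 9.4573] v=[1.1624 1.5621 -1.7400 -0.1138]

Answer: 1.4126 4.5821 9.3770 9.4573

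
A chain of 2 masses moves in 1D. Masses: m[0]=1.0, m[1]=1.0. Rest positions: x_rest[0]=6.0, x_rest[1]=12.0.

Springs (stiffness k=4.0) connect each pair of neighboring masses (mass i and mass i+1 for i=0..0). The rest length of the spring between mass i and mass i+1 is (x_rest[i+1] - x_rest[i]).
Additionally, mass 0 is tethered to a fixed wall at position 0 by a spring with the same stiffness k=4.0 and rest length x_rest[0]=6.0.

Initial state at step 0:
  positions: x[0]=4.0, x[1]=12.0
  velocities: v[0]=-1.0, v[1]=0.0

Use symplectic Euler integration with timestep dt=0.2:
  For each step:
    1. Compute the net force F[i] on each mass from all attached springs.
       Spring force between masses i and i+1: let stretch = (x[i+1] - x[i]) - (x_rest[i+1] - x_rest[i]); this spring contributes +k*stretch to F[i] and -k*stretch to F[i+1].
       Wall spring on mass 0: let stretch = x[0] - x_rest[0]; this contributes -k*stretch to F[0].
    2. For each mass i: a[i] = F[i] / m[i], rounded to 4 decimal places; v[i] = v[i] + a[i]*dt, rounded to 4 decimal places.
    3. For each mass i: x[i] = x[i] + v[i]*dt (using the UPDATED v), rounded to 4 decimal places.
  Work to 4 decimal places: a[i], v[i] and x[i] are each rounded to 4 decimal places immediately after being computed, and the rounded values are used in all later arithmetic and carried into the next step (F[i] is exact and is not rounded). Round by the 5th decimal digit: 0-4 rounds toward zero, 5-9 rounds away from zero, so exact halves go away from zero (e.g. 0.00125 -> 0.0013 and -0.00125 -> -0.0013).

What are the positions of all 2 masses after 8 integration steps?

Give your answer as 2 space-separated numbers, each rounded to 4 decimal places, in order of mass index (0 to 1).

Step 0: x=[4.0000 12.0000] v=[-1.0000 0.0000]
Step 1: x=[4.4400 11.6800] v=[2.2000 -1.6000]
Step 2: x=[5.3280 11.1616] v=[4.4400 -2.5920]
Step 3: x=[6.2969 10.6698] v=[4.8445 -2.4589]
Step 4: x=[6.9580 10.4384] v=[3.3053 -1.1572]
Step 5: x=[7.0626 10.6101] v=[0.5232 0.8585]
Step 6: x=[6.6048 11.1742] v=[-2.2889 2.8205]
Step 7: x=[5.8214 11.9672] v=[-3.9172 3.9650]
Step 8: x=[5.0899 12.7369] v=[-3.6577 3.8484]

Answer: 5.0899 12.7369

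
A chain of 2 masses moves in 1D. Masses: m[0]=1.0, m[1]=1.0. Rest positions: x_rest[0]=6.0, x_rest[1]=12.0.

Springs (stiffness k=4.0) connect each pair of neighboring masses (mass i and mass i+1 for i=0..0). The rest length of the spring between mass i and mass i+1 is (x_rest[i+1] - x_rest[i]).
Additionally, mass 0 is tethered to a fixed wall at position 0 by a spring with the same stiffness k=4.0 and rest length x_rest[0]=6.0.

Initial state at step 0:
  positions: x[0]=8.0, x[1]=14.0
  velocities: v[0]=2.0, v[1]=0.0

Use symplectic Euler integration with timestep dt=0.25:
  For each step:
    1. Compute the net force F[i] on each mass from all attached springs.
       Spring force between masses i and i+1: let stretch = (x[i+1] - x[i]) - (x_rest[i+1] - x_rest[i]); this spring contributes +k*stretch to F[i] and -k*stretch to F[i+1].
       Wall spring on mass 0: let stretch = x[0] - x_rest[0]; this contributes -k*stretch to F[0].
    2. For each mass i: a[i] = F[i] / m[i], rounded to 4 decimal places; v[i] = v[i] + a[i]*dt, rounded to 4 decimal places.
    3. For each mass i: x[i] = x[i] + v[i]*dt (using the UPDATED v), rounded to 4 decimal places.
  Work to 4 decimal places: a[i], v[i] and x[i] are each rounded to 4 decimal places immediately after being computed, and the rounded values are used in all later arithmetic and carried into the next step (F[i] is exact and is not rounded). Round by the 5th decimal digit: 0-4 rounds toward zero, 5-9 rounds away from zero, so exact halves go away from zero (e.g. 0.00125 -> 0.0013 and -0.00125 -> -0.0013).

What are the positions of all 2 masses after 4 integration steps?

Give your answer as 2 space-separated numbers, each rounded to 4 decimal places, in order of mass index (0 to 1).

Step 0: x=[8.0000 14.0000] v=[2.0000 0.0000]
Step 1: x=[8.0000 14.0000] v=[0.0000 0.0000]
Step 2: x=[7.5000 14.0000] v=[-2.0000 0.0000]
Step 3: x=[6.7500 13.8750] v=[-3.0000 -0.5000]
Step 4: x=[6.0938 13.4688] v=[-2.6250 -1.6250]

Answer: 6.0938 13.4688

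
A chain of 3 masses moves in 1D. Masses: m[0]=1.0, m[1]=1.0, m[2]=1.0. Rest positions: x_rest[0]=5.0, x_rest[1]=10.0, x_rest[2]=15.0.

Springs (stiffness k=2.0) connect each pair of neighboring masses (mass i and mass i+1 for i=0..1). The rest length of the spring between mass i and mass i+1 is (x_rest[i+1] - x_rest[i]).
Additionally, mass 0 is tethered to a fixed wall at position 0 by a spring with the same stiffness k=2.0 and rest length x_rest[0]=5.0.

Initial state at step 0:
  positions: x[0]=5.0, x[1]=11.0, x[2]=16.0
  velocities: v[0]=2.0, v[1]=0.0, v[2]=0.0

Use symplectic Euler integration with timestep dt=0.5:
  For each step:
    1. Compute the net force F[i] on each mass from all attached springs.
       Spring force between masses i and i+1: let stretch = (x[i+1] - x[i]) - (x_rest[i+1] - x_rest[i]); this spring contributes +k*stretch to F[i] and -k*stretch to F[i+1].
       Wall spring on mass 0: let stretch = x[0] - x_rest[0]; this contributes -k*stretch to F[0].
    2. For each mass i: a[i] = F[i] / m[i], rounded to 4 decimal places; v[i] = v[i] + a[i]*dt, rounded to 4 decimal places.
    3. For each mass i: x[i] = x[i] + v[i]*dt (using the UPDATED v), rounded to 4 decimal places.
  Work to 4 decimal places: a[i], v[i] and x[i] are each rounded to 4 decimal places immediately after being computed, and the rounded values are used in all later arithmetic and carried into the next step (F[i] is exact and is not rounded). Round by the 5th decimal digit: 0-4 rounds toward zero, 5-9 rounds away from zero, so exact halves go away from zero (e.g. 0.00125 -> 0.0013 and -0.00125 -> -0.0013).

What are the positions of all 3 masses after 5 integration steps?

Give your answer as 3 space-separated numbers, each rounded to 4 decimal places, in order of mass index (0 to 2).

Step 0: x=[5.0000 11.0000 16.0000] v=[2.0000 0.0000 0.0000]
Step 1: x=[6.5000 10.5000 16.0000] v=[3.0000 -1.0000 0.0000]
Step 2: x=[6.7500 10.7500 15.7500] v=[0.5000 0.5000 -0.5000]
Step 3: x=[5.6250 11.5000 15.5000] v=[-2.2500 1.5000 -0.5000]
Step 4: x=[4.6250 11.3125 15.7500] v=[-2.0000 -0.3750 0.5000]
Step 5: x=[4.6563 10.0000 16.2813] v=[0.0625 -2.6250 1.0625]

Answer: 4.6563 10.0000 16.2813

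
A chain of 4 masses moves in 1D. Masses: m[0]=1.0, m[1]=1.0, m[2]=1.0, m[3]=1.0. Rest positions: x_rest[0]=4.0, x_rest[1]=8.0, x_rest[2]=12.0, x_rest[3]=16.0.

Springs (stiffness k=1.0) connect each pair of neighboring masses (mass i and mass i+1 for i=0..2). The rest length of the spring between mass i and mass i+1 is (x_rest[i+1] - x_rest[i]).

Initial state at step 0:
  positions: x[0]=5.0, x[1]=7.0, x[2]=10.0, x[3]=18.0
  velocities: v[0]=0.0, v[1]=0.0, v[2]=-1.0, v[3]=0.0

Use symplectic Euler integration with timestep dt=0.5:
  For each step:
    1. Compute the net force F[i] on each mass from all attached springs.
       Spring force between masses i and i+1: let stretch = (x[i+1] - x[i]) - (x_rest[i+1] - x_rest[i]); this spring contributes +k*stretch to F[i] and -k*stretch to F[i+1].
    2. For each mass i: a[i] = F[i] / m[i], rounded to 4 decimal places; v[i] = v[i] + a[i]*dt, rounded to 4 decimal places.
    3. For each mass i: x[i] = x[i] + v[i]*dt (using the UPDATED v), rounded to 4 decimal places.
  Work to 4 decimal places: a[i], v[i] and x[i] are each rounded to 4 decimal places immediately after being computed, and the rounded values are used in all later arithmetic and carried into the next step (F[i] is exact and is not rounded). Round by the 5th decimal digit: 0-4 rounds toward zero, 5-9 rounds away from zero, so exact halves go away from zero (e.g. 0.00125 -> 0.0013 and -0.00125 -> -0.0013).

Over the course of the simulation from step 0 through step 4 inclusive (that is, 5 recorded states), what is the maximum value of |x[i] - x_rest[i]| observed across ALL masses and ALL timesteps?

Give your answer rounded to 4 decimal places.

Answer: 2.5000

Derivation:
Step 0: x=[5.0000 7.0000 10.0000 18.0000] v=[0.0000 0.0000 -1.0000 0.0000]
Step 1: x=[4.5000 7.2500 10.7500 17.0000] v=[-1.0000 0.5000 1.5000 -2.0000]
Step 2: x=[3.6875 7.6875 12.1875 15.4375] v=[-1.6250 0.8750 2.8750 -3.1250]
Step 3: x=[2.8750 8.2500 13.3125 14.0625] v=[-1.6250 1.1250 2.2500 -2.7500]
Step 4: x=[2.4063 8.7344 13.3594 13.5000] v=[-0.9375 0.9688 0.0938 -1.1250]
Max displacement = 2.5000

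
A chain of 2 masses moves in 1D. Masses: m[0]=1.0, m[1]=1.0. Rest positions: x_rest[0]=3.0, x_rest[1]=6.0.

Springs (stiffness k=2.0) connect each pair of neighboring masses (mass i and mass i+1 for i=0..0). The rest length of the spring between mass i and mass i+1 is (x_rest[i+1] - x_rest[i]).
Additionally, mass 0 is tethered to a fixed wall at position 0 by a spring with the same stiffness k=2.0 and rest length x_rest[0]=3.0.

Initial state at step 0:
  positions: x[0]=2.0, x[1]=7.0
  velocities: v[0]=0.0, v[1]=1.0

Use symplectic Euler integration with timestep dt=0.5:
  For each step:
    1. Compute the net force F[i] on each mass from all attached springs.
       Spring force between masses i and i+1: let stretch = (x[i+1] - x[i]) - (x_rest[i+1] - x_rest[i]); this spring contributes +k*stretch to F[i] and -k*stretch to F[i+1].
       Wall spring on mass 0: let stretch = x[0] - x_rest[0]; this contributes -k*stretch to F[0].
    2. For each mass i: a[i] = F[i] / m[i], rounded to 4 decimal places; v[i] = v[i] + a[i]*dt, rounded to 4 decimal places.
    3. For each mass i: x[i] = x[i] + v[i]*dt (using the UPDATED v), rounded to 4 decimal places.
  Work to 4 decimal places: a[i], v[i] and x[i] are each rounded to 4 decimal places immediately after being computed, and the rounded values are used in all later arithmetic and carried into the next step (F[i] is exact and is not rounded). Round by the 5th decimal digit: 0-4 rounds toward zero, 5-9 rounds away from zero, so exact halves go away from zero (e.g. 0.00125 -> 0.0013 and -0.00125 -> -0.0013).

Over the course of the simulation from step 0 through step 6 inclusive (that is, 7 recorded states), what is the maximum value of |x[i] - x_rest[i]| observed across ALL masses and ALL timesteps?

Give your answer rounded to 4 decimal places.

Step 0: x=[2.0000 7.0000] v=[0.0000 1.0000]
Step 1: x=[3.5000 6.5000] v=[3.0000 -1.0000]
Step 2: x=[4.7500 6.0000] v=[2.5000 -1.0000]
Step 3: x=[4.2500 6.3750] v=[-1.0000 0.7500]
Step 4: x=[2.6875 7.1875] v=[-3.1250 1.6250]
Step 5: x=[2.0313 7.2500] v=[-1.3125 0.1250]
Step 6: x=[2.9688 6.2032] v=[1.8749 -2.0937]
Max displacement = 1.7500

Answer: 1.7500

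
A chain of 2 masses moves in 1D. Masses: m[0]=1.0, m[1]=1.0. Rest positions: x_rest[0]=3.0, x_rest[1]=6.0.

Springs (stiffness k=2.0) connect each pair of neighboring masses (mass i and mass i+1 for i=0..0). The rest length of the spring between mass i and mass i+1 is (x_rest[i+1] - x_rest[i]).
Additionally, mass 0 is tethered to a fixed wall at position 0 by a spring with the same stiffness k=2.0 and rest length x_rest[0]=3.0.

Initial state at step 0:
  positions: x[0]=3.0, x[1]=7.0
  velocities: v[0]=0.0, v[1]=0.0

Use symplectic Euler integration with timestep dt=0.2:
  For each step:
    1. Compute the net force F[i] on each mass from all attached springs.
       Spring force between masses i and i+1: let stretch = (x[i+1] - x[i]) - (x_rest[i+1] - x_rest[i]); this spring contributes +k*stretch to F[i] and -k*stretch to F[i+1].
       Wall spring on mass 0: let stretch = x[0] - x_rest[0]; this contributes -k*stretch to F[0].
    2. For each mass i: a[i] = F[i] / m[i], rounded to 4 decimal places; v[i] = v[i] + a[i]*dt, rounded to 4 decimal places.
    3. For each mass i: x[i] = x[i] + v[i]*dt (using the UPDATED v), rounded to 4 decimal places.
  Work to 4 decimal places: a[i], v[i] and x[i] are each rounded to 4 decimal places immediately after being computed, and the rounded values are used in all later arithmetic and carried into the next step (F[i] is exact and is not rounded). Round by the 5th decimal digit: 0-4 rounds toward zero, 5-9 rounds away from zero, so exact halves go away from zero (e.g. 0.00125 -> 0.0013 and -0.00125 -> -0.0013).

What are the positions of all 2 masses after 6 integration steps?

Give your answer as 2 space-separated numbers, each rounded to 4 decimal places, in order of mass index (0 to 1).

Step 0: x=[3.0000 7.0000] v=[0.0000 0.0000]
Step 1: x=[3.0800 6.9200] v=[0.4000 -0.4000]
Step 2: x=[3.2208 6.7728] v=[0.7040 -0.7360]
Step 3: x=[3.3881 6.5814] v=[0.8365 -0.9568]
Step 4: x=[3.5398 6.3746] v=[0.7586 -1.0341]
Step 5: x=[3.6351 6.1810] v=[0.4766 -0.9680]
Step 6: x=[3.6433 6.0237] v=[0.0409 -0.7864]

Answer: 3.6433 6.0237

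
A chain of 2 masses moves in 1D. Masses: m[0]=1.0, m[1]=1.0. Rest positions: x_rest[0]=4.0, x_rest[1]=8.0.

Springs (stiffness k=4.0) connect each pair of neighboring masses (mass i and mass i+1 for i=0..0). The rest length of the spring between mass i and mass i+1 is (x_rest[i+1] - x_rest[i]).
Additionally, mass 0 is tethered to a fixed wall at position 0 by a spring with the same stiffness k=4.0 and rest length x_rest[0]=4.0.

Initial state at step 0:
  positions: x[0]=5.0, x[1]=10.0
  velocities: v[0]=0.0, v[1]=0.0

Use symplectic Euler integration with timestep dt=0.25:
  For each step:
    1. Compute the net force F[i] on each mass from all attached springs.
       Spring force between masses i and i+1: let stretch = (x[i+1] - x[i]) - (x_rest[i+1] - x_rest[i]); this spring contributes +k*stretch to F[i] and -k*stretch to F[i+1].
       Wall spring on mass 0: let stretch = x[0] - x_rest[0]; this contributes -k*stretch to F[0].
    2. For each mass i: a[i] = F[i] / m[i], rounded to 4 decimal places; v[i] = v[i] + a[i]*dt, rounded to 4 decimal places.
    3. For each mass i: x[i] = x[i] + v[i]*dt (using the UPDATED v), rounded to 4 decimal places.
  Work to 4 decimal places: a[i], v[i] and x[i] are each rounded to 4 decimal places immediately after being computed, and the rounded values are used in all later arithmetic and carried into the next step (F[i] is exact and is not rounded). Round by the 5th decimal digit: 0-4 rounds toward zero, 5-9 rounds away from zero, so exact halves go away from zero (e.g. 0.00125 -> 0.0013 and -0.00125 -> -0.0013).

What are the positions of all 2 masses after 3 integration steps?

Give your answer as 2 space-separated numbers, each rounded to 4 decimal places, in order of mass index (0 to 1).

Step 0: x=[5.0000 10.0000] v=[0.0000 0.0000]
Step 1: x=[5.0000 9.7500] v=[0.0000 -1.0000]
Step 2: x=[4.9375 9.3125] v=[-0.2500 -1.7500]
Step 3: x=[4.7344 8.7813] v=[-0.8125 -2.1250]

Answer: 4.7344 8.7813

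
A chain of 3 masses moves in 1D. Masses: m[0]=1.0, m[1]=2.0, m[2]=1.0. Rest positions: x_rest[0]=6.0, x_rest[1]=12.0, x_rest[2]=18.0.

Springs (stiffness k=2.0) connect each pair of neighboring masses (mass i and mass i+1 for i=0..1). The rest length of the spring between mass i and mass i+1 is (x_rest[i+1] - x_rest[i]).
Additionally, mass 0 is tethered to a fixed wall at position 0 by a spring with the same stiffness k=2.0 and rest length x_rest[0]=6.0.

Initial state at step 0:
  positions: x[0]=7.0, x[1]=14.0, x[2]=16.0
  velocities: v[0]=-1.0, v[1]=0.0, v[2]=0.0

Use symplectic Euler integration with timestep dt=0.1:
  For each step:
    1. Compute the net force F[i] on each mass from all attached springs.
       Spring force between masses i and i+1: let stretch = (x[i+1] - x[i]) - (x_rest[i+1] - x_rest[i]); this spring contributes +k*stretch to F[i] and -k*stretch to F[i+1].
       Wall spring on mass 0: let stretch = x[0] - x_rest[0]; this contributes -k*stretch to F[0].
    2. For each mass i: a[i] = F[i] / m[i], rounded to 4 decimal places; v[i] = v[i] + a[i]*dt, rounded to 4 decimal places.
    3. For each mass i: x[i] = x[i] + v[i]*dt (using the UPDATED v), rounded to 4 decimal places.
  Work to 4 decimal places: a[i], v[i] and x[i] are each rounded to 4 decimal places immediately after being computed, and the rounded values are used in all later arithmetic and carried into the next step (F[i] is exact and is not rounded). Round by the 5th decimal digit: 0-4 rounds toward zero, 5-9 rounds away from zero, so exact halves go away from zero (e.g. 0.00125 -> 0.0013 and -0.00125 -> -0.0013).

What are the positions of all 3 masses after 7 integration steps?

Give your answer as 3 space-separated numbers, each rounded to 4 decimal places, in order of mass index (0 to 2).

Answer: 6.3915 12.7634 17.9281

Derivation:
Step 0: x=[7.0000 14.0000 16.0000] v=[-1.0000 0.0000 0.0000]
Step 1: x=[6.9000 13.9500 16.0800] v=[-1.0000 -0.5000 0.8000]
Step 2: x=[6.8030 13.8508 16.2374] v=[-0.9700 -0.9920 1.5740]
Step 3: x=[6.7109 13.7050 16.4671] v=[-0.9210 -1.4581 2.2967]
Step 4: x=[6.6245 13.5169 16.7615] v=[-0.8644 -1.8813 2.9443]
Step 5: x=[6.5434 13.2923 17.1110] v=[-0.8108 -2.2461 3.4954]
Step 6: x=[6.4664 13.0384 17.5042] v=[-0.7697 -2.5391 3.9317]
Step 7: x=[6.3915 12.7634 17.9281] v=[-0.7486 -2.7497 4.2385]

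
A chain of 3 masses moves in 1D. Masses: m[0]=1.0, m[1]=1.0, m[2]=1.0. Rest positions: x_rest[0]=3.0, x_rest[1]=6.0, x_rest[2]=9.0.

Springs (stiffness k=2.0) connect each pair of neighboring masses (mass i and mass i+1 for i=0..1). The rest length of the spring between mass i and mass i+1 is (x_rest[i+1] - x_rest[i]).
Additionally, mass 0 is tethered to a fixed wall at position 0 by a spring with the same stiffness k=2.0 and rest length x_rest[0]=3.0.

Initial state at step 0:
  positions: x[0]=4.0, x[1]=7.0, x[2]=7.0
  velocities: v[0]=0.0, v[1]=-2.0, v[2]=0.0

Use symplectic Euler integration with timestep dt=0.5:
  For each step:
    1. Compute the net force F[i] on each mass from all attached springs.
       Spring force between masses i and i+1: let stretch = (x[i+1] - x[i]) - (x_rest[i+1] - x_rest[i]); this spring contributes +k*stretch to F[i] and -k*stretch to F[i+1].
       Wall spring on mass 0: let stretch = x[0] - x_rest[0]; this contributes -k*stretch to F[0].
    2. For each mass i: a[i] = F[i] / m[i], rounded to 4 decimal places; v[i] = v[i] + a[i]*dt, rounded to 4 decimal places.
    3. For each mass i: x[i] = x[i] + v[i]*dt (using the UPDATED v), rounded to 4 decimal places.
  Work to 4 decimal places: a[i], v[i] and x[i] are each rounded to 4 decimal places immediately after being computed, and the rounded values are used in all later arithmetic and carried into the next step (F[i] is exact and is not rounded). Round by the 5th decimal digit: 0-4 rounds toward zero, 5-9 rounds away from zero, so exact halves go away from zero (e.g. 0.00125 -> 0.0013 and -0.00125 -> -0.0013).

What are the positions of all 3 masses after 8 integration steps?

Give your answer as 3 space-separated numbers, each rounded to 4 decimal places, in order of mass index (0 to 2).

Answer: 1.8555 6.6837 8.1602

Derivation:
Step 0: x=[4.0000 7.0000 7.0000] v=[0.0000 -2.0000 0.0000]
Step 1: x=[3.5000 4.5000 8.5000] v=[-1.0000 -5.0000 3.0000]
Step 2: x=[1.7500 3.5000 9.5000] v=[-3.5000 -2.0000 2.0000]
Step 3: x=[0.0000 4.6250 9.0000] v=[-3.5000 2.2500 -1.0000]
Step 4: x=[0.5625 5.6250 7.8125] v=[1.1250 2.0000 -2.3750]
Step 5: x=[3.3750 5.1875 7.0313] v=[5.6250 -0.8750 -1.5625]
Step 6: x=[5.4063 4.7657 6.8282] v=[4.0625 -0.8437 -0.4063]
Step 7: x=[4.4141 5.6954 7.0938] v=[-1.9844 1.8594 0.5312]
Step 8: x=[1.8555 6.6837 8.1602] v=[-5.1172 1.9765 2.1328]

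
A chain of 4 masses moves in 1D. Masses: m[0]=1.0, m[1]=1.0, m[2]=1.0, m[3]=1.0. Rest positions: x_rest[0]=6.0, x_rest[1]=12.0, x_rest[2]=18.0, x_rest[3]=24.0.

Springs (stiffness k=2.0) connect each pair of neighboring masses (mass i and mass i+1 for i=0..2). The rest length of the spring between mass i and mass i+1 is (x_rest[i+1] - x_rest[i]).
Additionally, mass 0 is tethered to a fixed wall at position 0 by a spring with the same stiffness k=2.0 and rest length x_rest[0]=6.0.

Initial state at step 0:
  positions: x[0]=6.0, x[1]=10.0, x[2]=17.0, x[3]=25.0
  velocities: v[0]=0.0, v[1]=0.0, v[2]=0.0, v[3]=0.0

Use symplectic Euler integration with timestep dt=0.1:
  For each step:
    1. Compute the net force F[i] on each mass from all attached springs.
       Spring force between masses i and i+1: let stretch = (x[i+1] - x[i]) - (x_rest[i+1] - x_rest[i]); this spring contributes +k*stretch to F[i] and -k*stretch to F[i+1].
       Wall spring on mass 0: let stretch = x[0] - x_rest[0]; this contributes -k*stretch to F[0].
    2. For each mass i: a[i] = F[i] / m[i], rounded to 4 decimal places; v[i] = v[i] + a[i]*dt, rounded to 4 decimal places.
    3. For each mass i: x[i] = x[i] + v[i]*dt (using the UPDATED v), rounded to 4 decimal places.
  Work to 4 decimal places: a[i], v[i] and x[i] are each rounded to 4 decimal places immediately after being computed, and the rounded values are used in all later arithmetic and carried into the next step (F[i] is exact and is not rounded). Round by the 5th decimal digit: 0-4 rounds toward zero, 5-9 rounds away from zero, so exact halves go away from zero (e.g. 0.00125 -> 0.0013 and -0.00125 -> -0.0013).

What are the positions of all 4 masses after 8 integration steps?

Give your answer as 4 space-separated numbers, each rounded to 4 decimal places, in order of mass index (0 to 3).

Step 0: x=[6.0000 10.0000 17.0000 25.0000] v=[0.0000 0.0000 0.0000 0.0000]
Step 1: x=[5.9600 10.0600 17.0200 24.9600] v=[-0.4000 0.6000 0.2000 -0.4000]
Step 2: x=[5.8828 10.1772 17.0596 24.8812] v=[-0.7720 1.1720 0.3960 -0.7880]
Step 3: x=[5.7738 10.3462 17.1180 24.7660] v=[-1.0897 1.6896 0.5838 -1.1523]
Step 4: x=[5.6408 10.5592 17.1939 24.6178] v=[-1.3300 2.1295 0.7590 -1.4819]
Step 5: x=[5.4934 10.8065 17.2856 24.4411] v=[-1.4745 2.4728 0.9168 -1.7667]
Step 6: x=[5.3423 11.0771 17.3908 24.2413] v=[-1.5106 2.7060 1.0521 -1.9978]
Step 7: x=[5.1991 11.3593 17.5068 24.0245] v=[-1.4321 2.8218 1.1595 -2.1679]
Step 8: x=[5.0751 11.6412 17.6302 23.7974] v=[-1.2399 2.8193 1.2335 -2.2714]

Answer: 5.0751 11.6412 17.6302 23.7974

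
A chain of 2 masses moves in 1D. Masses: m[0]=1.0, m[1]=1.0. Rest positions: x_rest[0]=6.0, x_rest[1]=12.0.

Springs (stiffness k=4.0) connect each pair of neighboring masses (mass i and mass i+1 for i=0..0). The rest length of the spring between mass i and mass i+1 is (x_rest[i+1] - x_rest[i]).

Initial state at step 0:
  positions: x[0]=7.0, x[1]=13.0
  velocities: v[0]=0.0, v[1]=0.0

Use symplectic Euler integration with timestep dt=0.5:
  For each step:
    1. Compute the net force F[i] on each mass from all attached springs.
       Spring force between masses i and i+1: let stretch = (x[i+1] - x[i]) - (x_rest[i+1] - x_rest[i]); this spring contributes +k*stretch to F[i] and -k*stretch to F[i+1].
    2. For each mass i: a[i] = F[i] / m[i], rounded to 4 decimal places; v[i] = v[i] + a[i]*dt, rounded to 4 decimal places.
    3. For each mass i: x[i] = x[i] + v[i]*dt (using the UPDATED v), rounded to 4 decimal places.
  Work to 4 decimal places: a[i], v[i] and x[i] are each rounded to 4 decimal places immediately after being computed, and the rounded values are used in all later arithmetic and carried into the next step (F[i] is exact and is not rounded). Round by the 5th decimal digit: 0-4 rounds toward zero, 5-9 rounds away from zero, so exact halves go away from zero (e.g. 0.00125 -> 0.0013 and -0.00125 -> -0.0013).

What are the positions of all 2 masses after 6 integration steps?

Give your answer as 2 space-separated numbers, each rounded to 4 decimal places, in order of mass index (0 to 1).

Step 0: x=[7.0000 13.0000] v=[0.0000 0.0000]
Step 1: x=[7.0000 13.0000] v=[0.0000 0.0000]
Step 2: x=[7.0000 13.0000] v=[0.0000 0.0000]
Step 3: x=[7.0000 13.0000] v=[0.0000 0.0000]
Step 4: x=[7.0000 13.0000] v=[0.0000 0.0000]
Step 5: x=[7.0000 13.0000] v=[0.0000 0.0000]
Step 6: x=[7.0000 13.0000] v=[0.0000 0.0000]

Answer: 7.0000 13.0000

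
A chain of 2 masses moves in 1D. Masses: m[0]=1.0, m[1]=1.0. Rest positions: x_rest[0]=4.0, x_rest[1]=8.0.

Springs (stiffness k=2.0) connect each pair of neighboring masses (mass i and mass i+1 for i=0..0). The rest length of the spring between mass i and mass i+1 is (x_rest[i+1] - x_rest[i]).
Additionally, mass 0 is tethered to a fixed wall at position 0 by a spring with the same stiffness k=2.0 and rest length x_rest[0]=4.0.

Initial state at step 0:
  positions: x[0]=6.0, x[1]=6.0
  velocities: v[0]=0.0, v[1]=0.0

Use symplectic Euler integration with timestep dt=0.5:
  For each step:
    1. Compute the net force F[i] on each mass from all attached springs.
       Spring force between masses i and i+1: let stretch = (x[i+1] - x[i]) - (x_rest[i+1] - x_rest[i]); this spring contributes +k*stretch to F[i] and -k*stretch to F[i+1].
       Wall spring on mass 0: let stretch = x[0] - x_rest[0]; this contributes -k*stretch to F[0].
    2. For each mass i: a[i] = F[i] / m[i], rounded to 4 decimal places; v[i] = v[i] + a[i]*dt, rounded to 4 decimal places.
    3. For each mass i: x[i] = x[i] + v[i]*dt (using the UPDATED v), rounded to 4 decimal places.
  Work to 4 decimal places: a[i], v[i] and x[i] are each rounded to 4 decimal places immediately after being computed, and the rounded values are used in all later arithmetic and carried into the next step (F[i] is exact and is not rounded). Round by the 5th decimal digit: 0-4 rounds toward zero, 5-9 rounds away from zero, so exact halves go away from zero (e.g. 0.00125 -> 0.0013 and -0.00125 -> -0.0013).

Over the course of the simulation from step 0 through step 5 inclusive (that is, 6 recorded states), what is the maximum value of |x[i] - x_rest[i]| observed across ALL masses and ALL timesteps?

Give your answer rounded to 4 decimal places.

Step 0: x=[6.0000 6.0000] v=[0.0000 0.0000]
Step 1: x=[3.0000 8.0000] v=[-6.0000 4.0000]
Step 2: x=[1.0000 9.5000] v=[-4.0000 3.0000]
Step 3: x=[2.7500 8.7500] v=[3.5000 -1.5000]
Step 4: x=[6.1250 7.0000] v=[6.7500 -3.5000]
Step 5: x=[6.8750 6.8125] v=[1.5000 -0.3750]
Max displacement = 3.0000

Answer: 3.0000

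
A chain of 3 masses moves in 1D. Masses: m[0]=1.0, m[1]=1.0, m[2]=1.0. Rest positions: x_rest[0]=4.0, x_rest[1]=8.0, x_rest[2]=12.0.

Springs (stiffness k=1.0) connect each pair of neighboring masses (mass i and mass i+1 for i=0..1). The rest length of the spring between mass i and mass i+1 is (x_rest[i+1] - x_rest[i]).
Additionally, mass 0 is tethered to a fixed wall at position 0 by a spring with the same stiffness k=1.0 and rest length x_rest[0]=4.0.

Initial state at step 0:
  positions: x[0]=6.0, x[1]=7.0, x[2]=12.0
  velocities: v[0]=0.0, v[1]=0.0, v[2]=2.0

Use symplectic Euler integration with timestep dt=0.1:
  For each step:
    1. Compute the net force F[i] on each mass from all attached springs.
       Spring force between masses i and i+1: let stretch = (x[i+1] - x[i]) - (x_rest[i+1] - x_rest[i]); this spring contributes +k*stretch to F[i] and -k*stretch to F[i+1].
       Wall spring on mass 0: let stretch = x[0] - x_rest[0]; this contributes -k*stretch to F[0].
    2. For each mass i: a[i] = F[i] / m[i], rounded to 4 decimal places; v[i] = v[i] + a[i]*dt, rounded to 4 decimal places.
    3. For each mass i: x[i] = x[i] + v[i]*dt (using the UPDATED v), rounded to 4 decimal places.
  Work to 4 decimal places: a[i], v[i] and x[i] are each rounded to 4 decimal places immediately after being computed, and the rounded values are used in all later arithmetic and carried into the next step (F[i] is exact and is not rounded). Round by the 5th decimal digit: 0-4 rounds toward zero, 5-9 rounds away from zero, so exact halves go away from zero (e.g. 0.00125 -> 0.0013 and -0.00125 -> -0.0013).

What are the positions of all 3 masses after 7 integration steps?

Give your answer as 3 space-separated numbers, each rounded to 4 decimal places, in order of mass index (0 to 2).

Answer: 4.7703 8.0579 13.0720

Derivation:
Step 0: x=[6.0000 7.0000 12.0000] v=[0.0000 0.0000 2.0000]
Step 1: x=[5.9500 7.0400 12.1900] v=[-0.5000 0.4000 1.9000]
Step 2: x=[5.8514 7.1206 12.3685] v=[-0.9860 0.8060 1.7850]
Step 3: x=[5.7070 7.2410 12.5345] v=[-1.4442 1.2039 1.6602]
Step 4: x=[5.5209 7.3990 12.6876] v=[-1.8615 1.5799 1.5309]
Step 5: x=[5.2983 7.5911 12.8278] v=[-2.2258 1.9210 1.4020]
Step 6: x=[5.0457 7.8126 12.9556] v=[-2.5264 2.2154 1.2783]
Step 7: x=[4.7703 8.0579 13.0720] v=[-2.7543 2.4530 1.1640]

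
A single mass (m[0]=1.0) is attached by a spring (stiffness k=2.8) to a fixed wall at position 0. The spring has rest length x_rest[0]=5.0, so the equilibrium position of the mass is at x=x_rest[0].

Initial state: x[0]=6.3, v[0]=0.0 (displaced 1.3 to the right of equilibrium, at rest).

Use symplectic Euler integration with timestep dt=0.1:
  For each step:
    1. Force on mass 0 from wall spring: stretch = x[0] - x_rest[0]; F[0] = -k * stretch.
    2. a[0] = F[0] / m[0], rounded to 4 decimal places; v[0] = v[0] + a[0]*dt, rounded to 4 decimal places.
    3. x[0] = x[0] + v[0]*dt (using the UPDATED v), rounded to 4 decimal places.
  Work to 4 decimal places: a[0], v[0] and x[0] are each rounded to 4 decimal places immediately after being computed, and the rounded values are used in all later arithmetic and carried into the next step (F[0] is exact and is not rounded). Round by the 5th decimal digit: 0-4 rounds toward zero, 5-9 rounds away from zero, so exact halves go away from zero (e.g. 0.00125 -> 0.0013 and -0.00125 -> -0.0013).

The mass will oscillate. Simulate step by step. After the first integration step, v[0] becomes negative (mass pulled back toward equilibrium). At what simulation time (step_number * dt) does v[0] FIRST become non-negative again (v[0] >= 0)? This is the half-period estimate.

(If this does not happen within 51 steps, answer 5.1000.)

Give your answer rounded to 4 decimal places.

Step 0: x=[6.3000] v=[0.0000]
Step 1: x=[6.2636] v=[-0.3640]
Step 2: x=[6.1918] v=[-0.7178]
Step 3: x=[6.0867] v=[-1.0515]
Step 4: x=[5.9511] v=[-1.3558]
Step 5: x=[5.7889] v=[-1.6221]
Step 6: x=[5.6046] v=[-1.8430]
Step 7: x=[5.4034] v=[-2.0123]
Step 8: x=[5.1909] v=[-2.1253]
Step 9: x=[4.9730] v=[-2.1788]
Step 10: x=[4.7559] v=[-2.1712]
Step 11: x=[4.5456] v=[-2.1029]
Step 12: x=[4.3480] v=[-1.9757]
Step 13: x=[4.1687] v=[-1.7931]
Step 14: x=[4.0127] v=[-1.5603]
Step 15: x=[3.8843] v=[-1.2839]
Step 16: x=[3.7872] v=[-0.9715]
Step 17: x=[3.7240] v=[-0.6319]
Step 18: x=[3.6965] v=[-0.2746]
Step 19: x=[3.7055] v=[0.0904]
First v>=0 after going negative at step 19, time=1.9000

Answer: 1.9000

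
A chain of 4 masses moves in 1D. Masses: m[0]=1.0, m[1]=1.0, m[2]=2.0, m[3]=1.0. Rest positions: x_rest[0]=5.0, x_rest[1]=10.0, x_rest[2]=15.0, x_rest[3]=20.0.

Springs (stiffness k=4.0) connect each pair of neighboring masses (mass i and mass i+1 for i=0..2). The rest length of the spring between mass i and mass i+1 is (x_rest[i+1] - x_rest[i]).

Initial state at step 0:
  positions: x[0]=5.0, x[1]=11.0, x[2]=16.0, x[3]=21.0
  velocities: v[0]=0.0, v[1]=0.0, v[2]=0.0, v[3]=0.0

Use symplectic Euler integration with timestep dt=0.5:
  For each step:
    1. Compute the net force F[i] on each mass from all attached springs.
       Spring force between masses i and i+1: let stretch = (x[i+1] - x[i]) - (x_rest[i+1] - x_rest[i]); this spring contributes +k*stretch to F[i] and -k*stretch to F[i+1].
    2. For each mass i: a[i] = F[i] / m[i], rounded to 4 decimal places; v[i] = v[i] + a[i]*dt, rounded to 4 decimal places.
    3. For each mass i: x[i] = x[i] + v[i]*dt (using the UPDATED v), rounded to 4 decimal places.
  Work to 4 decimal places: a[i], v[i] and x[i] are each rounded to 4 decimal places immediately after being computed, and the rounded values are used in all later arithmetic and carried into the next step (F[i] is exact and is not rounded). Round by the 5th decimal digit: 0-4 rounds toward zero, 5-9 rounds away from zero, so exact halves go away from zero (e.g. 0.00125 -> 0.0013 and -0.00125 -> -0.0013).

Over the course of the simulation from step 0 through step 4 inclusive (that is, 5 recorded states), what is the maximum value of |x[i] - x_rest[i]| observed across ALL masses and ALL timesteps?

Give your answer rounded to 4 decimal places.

Answer: 1.5000

Derivation:
Step 0: x=[5.0000 11.0000 16.0000 21.0000] v=[0.0000 0.0000 0.0000 0.0000]
Step 1: x=[6.0000 10.0000 16.0000 21.0000] v=[2.0000 -2.0000 0.0000 0.0000]
Step 2: x=[6.0000 11.0000 15.5000 21.0000] v=[0.0000 2.0000 -1.0000 0.0000]
Step 3: x=[6.0000 11.5000 15.5000 20.5000] v=[0.0000 1.0000 0.0000 -1.0000]
Step 4: x=[6.5000 10.5000 16.0000 20.0000] v=[1.0000 -2.0000 1.0000 -1.0000]
Max displacement = 1.5000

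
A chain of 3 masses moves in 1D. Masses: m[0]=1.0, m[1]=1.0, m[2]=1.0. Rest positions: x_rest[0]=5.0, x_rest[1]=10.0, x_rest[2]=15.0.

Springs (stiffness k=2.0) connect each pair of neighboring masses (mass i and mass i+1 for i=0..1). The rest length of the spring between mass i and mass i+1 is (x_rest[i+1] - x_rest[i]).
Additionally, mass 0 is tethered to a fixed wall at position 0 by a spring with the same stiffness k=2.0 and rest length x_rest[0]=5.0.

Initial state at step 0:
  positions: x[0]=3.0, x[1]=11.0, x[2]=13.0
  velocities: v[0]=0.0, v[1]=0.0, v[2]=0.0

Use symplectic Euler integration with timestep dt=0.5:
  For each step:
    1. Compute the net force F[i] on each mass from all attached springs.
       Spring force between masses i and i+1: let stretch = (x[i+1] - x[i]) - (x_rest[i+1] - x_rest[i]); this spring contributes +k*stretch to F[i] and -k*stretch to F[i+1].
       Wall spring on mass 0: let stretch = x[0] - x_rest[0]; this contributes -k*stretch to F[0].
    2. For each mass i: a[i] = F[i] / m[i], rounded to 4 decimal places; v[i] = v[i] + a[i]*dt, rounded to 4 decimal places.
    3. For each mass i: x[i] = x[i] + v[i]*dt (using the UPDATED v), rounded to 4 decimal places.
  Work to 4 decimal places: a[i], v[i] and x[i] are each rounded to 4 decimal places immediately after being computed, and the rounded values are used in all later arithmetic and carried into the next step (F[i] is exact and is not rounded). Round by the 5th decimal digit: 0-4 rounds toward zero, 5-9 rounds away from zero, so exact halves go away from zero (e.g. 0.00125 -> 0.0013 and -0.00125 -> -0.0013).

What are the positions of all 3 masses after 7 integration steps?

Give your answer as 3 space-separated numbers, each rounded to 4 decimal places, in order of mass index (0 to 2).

Answer: 6.5625 9.2110 16.4532

Derivation:
Step 0: x=[3.0000 11.0000 13.0000] v=[0.0000 0.0000 0.0000]
Step 1: x=[5.5000 8.0000 14.5000] v=[5.0000 -6.0000 3.0000]
Step 2: x=[6.5000 7.0000 15.2500] v=[2.0000 -2.0000 1.5000]
Step 3: x=[4.5000 9.8750 14.3750] v=[-4.0000 5.7500 -1.7500]
Step 4: x=[2.9375 12.3125 13.7500] v=[-3.1250 4.8750 -1.2500]
Step 5: x=[4.5938 10.7813 14.9063] v=[3.3125 -3.0625 2.3125]
Step 6: x=[7.0469 8.2188 16.5001] v=[4.9062 -5.1250 3.1875]
Step 7: x=[6.5625 9.2110 16.4532] v=[-0.9688 1.9844 -0.0938]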